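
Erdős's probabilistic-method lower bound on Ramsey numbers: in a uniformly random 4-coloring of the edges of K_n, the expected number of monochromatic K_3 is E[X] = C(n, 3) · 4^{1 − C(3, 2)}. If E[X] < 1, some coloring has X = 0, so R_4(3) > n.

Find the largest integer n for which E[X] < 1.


We need C(n, 3) · 4^{1 − 3} < 1, i.e. C(n, 3) < 4^{3 − 1} = 16.
Check values of n near the boundary:
  n = 3: C(3, 3) = 1; 1 < 16? YES
  n = 4: C(4, 3) = 4; 4 < 16? YES
  n = 5: C(5, 3) = 10; 10 < 16? YES
  n = 6: C(6, 3) = 20; 20 < 16? NO
  n = 7: C(7, 3) = 35; 35 < 16? NO
The largest n with C(n, 3) < 16 is n = 5 (where E[X] = 5/8 ≈ 0.625000). Hence R_4(3) > 5, i.e. R_4(3) ≥ 6.

Largest n = 5; hence R_4(3) > 5.


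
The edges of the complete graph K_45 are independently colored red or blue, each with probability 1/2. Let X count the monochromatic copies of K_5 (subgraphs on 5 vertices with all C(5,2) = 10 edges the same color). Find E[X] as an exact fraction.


Let X = Σ_S X_S over the C(45, 5) = 1221759 subsets S of size 5, where X_S = 1 if the K_5 on S is monochromatic.
For a fixed S, the K_5 on S has C(5, 2) = 10 edges. P[all 10 edges red] = (1/2)^10, and likewise for blue, so P[monochromatic] = 2·(1/2)^10 = 2^{1 − 10} = 1/512.
By linearity of expectation: E[X] = C(45, 5) · 2^{1 − 10} = 1221759 · 1/512 = 1221759/512.
Numerically: E[X] ≈ 2386.248047.

E[X] = C(45,5)·2^(1−C(5,2)) = 1221759/512 ≈ 2386.248047.


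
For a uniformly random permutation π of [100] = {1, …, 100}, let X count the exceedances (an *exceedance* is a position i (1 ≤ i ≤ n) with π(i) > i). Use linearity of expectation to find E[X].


Write X = Σ_{i=1}^{100} X_i, where X_i = 1_{π(i) > i}.
For each fixed i, π(i) is uniform over {1, …, 100} (marginal of a uniform permutation), so P[π(i) > i] = (n − i)/n. Summing: Σ_{i=1}^{100} (n − i)/n = (0 + 1 + … + 99)/100 = 100(100 − 1)/(2·100) = (100 − 1)/2.
Hence E[X] = Σ_{i=1}^{100} (100 − i)/100 = 99/2 ≈ 49.500000.

E[X] = 99/2 = 49.500000.


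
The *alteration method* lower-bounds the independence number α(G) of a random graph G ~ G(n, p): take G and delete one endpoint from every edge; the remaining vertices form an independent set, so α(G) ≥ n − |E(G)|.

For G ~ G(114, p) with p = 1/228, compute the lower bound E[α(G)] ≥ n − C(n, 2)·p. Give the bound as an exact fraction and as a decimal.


E[|E(G)|] = C(114, 2)·p = 6441 · (1/228) = 113/4.
E[α(G)] ≥ n − E[|E(G)|] = 114 − 113/4 = 343/4.
Numerically: ≈ 85.7500.
(This is only a lower bound; the true E[α(G)] may be larger.)

E[α(G)] ≥ 343/4 ≈ 85.7500.


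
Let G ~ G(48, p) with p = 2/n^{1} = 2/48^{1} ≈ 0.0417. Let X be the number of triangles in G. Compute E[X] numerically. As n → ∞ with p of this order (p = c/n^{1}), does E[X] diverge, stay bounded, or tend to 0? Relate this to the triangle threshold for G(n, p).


Number of potential triangles: C(48, 3) = 17296.
Each occurs with probability p³ ≈ (0.0417)³ ≈ 7.23380e-05.
By linearity: E[X] = C(48, 3)·p³ ≈ 17296 · 7.23380e-05 ≈ 1.251.
Here α = 1, so p = 2/n is exactly at the triangle threshold p ~ 1/n. Asymptotically E[X] → c³/6 = 2³/6 = 4/3 ≈ 1.333, a bounded constant. In this regime the triangle count is asymptotically Poisson(c³/6).

E[X] ≈ 1.251; in regime p = Θ(1/n^{1}) E[X] stays bounded (at the triangle threshold p ~ 1/n).


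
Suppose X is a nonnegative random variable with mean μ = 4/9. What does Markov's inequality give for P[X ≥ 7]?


μ = E[X] = 4/9, a = 7.
Markov: P[X ≥ 7] ≤ μ/a = (4/9)/7 = 4/63.
Numerically: ≈ 0.063492.
(Since a = 7 > μ = 0.444444, the bound 4/63 is < 1 and informative.)

P[X ≥ 7] ≤ 4/63 ≈ 0.063492.


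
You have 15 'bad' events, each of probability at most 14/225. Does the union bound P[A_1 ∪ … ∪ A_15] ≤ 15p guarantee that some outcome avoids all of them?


Union bound: P[∪_{i=1}^{15} A_i] ≤ Σ_i P[A_i] ≤ 15·p = 15·(14/225) = 14/15.
Numerically: 14/15 ≈ 0.93333.
Is 14/15 < 1? YES.
Since P[∪ A_i] ≤ 14/15 < 1, the complement has P[∩ A_i^c] ≥ 1 − 14/15 = 1/15 > 0, so some outcome avoids every A_i.

15·p = 14/15 ≈ 0.93333; existence CERTIFIED by the union bound.


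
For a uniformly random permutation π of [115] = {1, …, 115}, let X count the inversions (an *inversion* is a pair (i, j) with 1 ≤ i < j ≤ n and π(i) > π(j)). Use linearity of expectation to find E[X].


Write X = Σ X_I over the C(115, 2) = 6555 pairs i < j, with X_I the indicator of one inversion.
There are 6555 indicators.
For each fixed pair i < j, the values π(i) and π(j) are two distinct elements of {1, …, 115} in uniformly random order; by symmetry P[π(i) > π(j)] = 1/2.
By linearity: E[X] = 6555 · (1/2) = C(115, 2) · (1/2) = 6555/2 = 6555/2 ≈ 3277.500000.

E[X] = 6555/2 = 3277.500000.


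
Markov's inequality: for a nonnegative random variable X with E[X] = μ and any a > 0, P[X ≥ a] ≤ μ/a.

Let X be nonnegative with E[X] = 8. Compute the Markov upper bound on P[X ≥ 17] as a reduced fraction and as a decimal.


μ = E[X] = 8, a = 17.
Markov: P[X ≥ 17] ≤ μ/a = (8)/17 = 8/17.
Numerically: ≈ 0.4706.
(Since a = 17 > μ = 8.0000, the bound 8/17 is < 1 and informative.)

P[X ≥ 17] ≤ 8/17 ≈ 0.4706.


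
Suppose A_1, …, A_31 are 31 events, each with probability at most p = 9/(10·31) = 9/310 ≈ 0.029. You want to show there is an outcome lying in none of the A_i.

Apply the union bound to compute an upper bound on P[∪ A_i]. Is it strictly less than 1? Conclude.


Union bound: P[∪_{i=1}^{31} A_i] ≤ Σ_i P[A_i] ≤ 31·p = 31·(9/310) = 9/10.
Numerically: 9/10 ≈ 0.900.
Is 9/10 < 1? YES.
Since P[∪ A_i] ≤ 9/10 < 1, the complement has P[∩ A_i^c] ≥ 1 − 9/10 = 1/10 > 0, so some outcome avoids every A_i.

31·p = 9/10 ≈ 0.900; existence CERTIFIED by the union bound.


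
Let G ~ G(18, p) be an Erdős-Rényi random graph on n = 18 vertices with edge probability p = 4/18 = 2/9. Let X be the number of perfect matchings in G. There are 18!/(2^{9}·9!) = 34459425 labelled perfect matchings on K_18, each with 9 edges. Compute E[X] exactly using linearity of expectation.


K_18 has 18!/(2^{9}·9!) = 34459425 labelled perfect matchings.
For each such perfect matching H, let X_H = 1 if all 9 edges of H are present in G. Then P[X_H = 1] = p^{9} = (2/9)^{9} = 512/387420489.
Summing the indicators: E[X] = Σ_H E[X_H] = 34459425 · p^{9} = 34459425 · 512/387420489 = 217817600/4782969.
Numerically: E[X] ≈ 45.54.

E[X] = 34459425 · (2/9)^{9} = 217817600/4782969 ≈ 45.54.


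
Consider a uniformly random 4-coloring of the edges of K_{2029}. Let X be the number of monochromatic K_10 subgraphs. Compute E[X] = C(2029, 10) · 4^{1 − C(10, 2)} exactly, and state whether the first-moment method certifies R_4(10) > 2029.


E[X] = C(2029, 10) · 4^{1 − 45} = 318720800295355682059574310 · 4^{−44} = 318720800295355682059574310/309485009821345068724781056.
As a reduced fraction: E[X] = 159360400147677841029787155/154742504910672534362390528 ≈ 1.029842.
Is E[X] < 1? NO.
Since E[X] ≥ 1, the first-moment bound is inconclusive at n = 2029; it does NOT by itself certify R_4(10) > 2029.

E[X] = 159360400147677841029787155/154742504910672534362390528 ≈ 1.029842; E[X] ≥ 1; first-moment method inconclusive here.


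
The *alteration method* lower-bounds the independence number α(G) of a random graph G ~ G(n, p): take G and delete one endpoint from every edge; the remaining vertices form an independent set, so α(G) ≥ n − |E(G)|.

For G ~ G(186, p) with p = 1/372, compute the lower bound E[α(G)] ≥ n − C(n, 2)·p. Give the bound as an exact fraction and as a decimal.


E[|E(G)|] = C(186, 2)·p = 17205 · (1/372) = 185/4.
E[α(G)] ≥ n − E[|E(G)|] = 186 − 185/4 = 559/4.
Numerically: ≈ 139.75000.
(This is only a lower bound; the true E[α(G)] may be larger.)

E[α(G)] ≥ 559/4 ≈ 139.75000.


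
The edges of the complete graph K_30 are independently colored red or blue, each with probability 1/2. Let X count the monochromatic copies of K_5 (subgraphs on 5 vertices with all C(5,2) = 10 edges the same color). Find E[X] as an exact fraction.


Let X = Σ_S X_S over the C(30, 5) = 142506 subsets S of size 5, where X_S = 1 if the K_5 on S is monochromatic.
For a fixed S, the K_5 on S has C(5, 2) = 10 edges. P[all 10 edges red] = (1/2)^10, and likewise for blue, so P[monochromatic] = 2·(1/2)^10 = 2^{1 − 10} = 1/512.
By linearity of expectation: E[X] = C(30, 5) · 2^{1 − 10} = 142506 · 1/512 = 71253/256.
Numerically: E[X] ≈ 278.332031.

E[X] = C(30,5)·2^(1−C(5,2)) = 71253/256 ≈ 278.332031.


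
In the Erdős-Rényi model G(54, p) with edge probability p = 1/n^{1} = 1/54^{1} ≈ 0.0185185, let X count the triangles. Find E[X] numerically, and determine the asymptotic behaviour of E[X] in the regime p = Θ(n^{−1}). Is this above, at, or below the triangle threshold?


Number of potential triangles: C(54, 3) = 24804.
Each occurs with probability p³ ≈ (0.0185185)³ ≈ 6.35065793e-06.
By linearity: E[X] = C(54, 3)·p³ ≈ 24804 · 6.35065793e-06 ≈ 0.157522.
Here α = 1, so p = 1/n is exactly at the triangle threshold p ~ 1/n. Asymptotically E[X] → c³/6 = 1³/6 = 1/6 ≈ 0.166667, a bounded constant. In this regime the triangle count is asymptotically Poisson(c³/6).

E[X] ≈ 0.157522; in regime p = Θ(1/n^{1}) E[X] stays bounded (at the triangle threshold p ~ 1/n).


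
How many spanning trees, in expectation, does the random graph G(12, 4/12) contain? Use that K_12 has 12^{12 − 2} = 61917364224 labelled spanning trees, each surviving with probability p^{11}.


K_12 has 12^{12 − 2} = 61917364224 labelled spanning trees.
For each such spanning tree H, let X_H = 1 if all 11 edges of H are present in G. Then P[X_H = 1] = p^{11} = (1/3)^{11} = 1/177147.
By linearity of expectation: E[X] = Σ_H E[X_H] = 61917364224 · p^{11} = 61917364224 · 1/177147 = 1048576/3.
Numerically: E[X] ≈ 349525.

E[X] = 61917364224 · (1/3)^{11} = 1048576/3 ≈ 349525.


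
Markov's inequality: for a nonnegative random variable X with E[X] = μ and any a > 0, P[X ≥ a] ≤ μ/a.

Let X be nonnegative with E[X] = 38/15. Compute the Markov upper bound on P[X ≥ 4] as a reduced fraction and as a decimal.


μ = E[X] = 38/15, a = 4.
Markov: P[X ≥ 4] ≤ μ/a = (38/15)/4 = 19/30.
Numerically: ≈ 0.6333.
(Since a = 4 > μ = 2.5333, the bound 19/30 is < 1 and informative.)

P[X ≥ 4] ≤ 19/30 ≈ 0.6333.


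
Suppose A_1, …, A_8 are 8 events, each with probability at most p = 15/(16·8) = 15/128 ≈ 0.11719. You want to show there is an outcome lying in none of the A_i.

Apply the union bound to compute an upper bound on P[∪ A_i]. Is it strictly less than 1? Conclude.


Union bound: P[∪_{i=1}^{8} A_i] ≤ Σ_i P[A_i] ≤ 8·p = 8·(15/128) = 15/16.
Numerically: 15/16 ≈ 0.93750.
Is 15/16 < 1? YES.
Since P[∪ A_i] ≤ 15/16 < 1, the complement has P[∩ A_i^c] ≥ 1 − 15/16 = 1/16 > 0, so some outcome avoids every A_i.

8·p = 15/16 ≈ 0.93750; existence CERTIFIED by the union bound.


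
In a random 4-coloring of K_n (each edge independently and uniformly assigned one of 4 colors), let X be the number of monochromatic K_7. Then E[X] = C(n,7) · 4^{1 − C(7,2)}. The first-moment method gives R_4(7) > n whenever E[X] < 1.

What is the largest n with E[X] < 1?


We need C(n, 7) · 4^{1 − 21} < 1, i.e. C(n, 7) < 4^{21 − 1} = 1099511627776.
Check values of n near the boundary:
  n = 177: C(177, 7) = 957664425960; 957664425960 < 1099511627776? YES
  n = 178: C(178, 7) = 996867063280; 996867063280 < 1099511627776? YES
  n = 179: C(179, 7) = 1037437234460; 1037437234460 < 1099511627776? YES
  n = 180: C(180, 7) = 1079414463600; 1079414463600 < 1099511627776? YES
  n = 181: C(181, 7) = 1122839183400; 1122839183400 < 1099511627776? NO
  n = 182: C(182, 7) = 1167752750736; 1167752750736 < 1099511627776? NO
The largest n with C(n, 7) < 1099511627776 is n = 180 (where E[X] = 67463403975/68719476736 ≈ 0.98172). Hence R_4(7) > 180, i.e. R_4(7) ≥ 181.

Largest n = 180; hence R_4(7) > 180.


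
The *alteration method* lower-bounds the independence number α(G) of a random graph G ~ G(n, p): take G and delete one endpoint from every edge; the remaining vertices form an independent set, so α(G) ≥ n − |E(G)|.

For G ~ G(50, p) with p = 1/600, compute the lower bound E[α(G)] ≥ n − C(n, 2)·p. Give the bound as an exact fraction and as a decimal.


E[|E(G)|] = C(50, 2)·p = 1225 · (1/600) = 49/24.
E[α(G)] ≥ n − E[|E(G)|] = 50 − 49/24 = 1151/24.
Numerically: ≈ 47.958.
(This is only a lower bound; the true E[α(G)] may be larger.)

E[α(G)] ≥ 1151/24 ≈ 47.958.


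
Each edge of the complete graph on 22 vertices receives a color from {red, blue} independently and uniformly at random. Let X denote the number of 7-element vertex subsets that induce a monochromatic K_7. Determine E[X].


Let X = Σ_S X_S over the C(22, 7) = 170544 subsets S of size 7, where X_S = 1 if the K_7 on S is monochromatic.
For a fixed S, the K_7 on S has C(7, 2) = 21 edges. P[all 21 edges red] = (1/2)^21, and likewise for blue, so P[monochromatic] = 2·(1/2)^21 = 2^{1 − 21} = 1/1048576.
By linearity of expectation: E[X] = C(22, 7) · 2^{1 − 21} = 170544 · 1/1048576 = 10659/65536.
Numerically: E[X] ≈ 0.16264.

E[X] = C(22,7)·2^(1−C(7,2)) = 10659/65536 ≈ 0.16264.


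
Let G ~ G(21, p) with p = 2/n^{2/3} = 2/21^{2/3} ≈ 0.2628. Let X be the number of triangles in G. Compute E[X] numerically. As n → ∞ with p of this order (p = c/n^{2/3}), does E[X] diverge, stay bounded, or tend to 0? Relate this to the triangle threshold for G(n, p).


Number of potential triangles: C(21, 3) = 1330.
Each occurs with probability p³ ≈ (0.2628)³ ≈ 1.814059e-02.
By linearity: E[X] = C(21, 3)·p³ ≈ 1330 · 1.814059e-02 ≈ 24.1270.
Since α = 2/3 < 1, p = c/n^{2/3} ≫ 1/n is above the triangle threshold p ~ 1/n. Asymptotically E[X] ~ (c³/6)·n^{3(1−α)} = (2³/6)·n^{1} → ∞; triangles are abundant w.h.p.

E[X] ≈ 24.1270; in regime p = Θ(1/n^{2/3}) E[X] diverges (above the triangle threshold p ~ 1/n).


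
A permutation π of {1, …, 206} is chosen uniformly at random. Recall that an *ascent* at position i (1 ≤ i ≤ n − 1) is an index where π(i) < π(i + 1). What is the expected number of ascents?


Write X = Σ X_I over i = 1, …, 205, with X_I the indicator of one ascent.
There are 205 indicators.
For each fixed i, the pair (π(i), π(i+1)) is a uniformly random ordered pair of distinct values from {1, …, 206}; by symmetry P[π(i) < π(i+1)] = 1/2.
By linearity: E[X] = 205 · (1/2) = (206 − 1) · (1/2) = 205/2 ≈ 102.500.

E[X] = 205/2 = 102.500.


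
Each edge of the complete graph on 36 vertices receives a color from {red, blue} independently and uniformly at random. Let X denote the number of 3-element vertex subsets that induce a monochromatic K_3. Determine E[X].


Let X = Σ_S X_S over the C(36, 3) = 7140 subsets S of size 3, where X_S = 1 if the K_3 on S is monochromatic.
For a fixed S, the K_3 on S has C(3, 2) = 3 edges. P[all 3 edges red] = (1/2)^3, and likewise for blue, so P[monochromatic] = 2·(1/2)^3 = 2^{1 − 3} = 1/4.
By linearity: E[X] = C(36, 3) · 2^{1 − 3} = 7140 · 1/4 = 1785.
Numerically: E[X] ≈ 1785.000.

E[X] = C(36,3)·2^(1−C(3,2)) = 1785 ≈ 1785.000.


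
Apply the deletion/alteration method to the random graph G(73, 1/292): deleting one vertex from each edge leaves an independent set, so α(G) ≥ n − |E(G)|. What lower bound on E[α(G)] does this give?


E[|E(G)|] = C(73, 2)·p = 2628 · (1/292) = 9.
E[α(G)] ≥ n − E[|E(G)|] = 73 − 9 = 64.
Numerically: ≈ 64.00000.
(This is only a lower bound; the true E[α(G)] may be larger.)

E[α(G)] ≥ 64 ≈ 64.00000.


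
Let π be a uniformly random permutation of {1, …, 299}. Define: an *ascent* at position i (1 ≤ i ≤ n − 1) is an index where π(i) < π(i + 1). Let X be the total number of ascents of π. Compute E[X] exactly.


Write X = Σ X_I over i = 1, …, 298, with X_I the indicator of one ascent.
There are 298 indicators.
For each fixed i, the pair (π(i), π(i+1)) is a uniformly random ordered pair of distinct values from {1, …, 299}; by symmetry P[π(i) < π(i+1)] = 1/2.
By linearity: E[X] = 298 · (1/2) = (299 − 1) · (1/2) = 149 ≈ 149.00000.

E[X] = 149 = 149.00000.


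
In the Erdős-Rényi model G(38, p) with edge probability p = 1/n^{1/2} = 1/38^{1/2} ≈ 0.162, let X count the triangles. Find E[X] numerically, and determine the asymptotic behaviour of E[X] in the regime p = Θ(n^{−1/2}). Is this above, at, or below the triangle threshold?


Number of potential triangles: C(38, 3) = 8436.
Each occurs with probability p³ ≈ (0.162)³ ≈ 4.26898e-03.
By linearity: E[X] = C(38, 3)·p³ ≈ 8436 · 4.26898e-03 ≈ 36.013.
Since α = 1/2 < 1, p = c/n^{1/2} ≫ 1/n is above the triangle threshold p ~ 1/n. Asymptotically E[X] ~ (c³/6)·n^{3(1−α)} = (1³/6)·n^{1.5} → ∞; triangles are abundant w.h.p.

E[X] ≈ 36.013; in regime p = Θ(1/n^{1/2}) E[X] diverges (above the triangle threshold p ~ 1/n).


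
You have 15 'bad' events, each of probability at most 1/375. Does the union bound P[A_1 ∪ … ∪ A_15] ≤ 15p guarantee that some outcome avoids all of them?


Union bound: P[∪_{i=1}^{15} A_i] ≤ Σ_i P[A_i] ≤ 15·p = 15·(1/375) = 1/25.
Numerically: 1/25 ≈ 0.04000.
Is 1/25 < 1? YES.
Since P[∪ A_i] ≤ 1/25 < 1, the complement has P[∩ A_i^c] ≥ 1 − 1/25 = 24/25 > 0, so some outcome avoids every A_i.

15·p = 1/25 ≈ 0.04000; existence CERTIFIED by the union bound.


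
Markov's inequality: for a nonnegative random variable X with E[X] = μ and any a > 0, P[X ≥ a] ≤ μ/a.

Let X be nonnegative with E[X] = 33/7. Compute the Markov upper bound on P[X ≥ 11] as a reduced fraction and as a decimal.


μ = E[X] = 33/7, a = 11.
Markov: P[X ≥ 11] ≤ μ/a = (33/7)/11 = 3/7.
Numerically: ≈ 0.429.
(Since a = 11 > μ = 4.714, the bound 3/7 is < 1 and informative.)

P[X ≥ 11] ≤ 3/7 ≈ 0.429.


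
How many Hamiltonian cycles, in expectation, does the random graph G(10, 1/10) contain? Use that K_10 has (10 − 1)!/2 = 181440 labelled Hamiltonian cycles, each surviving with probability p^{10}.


K_10 has (10 − 1)!/2 = 181440 labelled Hamiltonian cycles.
For each such Hamiltonian cycle H, let X_H = 1 if all 10 edges of H are present in G. Then P[X_H = 1] = p^{10} = (1/10)^{10} = 1/10000000000.
By linearity of expectation: E[X] = Σ_H E[X_H] = 181440 · p^{10} = 181440 · 1/10000000000 = 567/31250000.
Numerically: E[X] ≈ 1.8144e-05.

E[X] = 181440 · (1/10)^{10} = 567/31250000 ≈ 1.8144e-05.


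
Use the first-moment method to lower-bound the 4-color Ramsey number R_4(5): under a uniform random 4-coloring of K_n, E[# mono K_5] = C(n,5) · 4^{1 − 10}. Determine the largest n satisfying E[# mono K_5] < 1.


We need C(n, 5) · 4^{1 − 10} < 1, i.e. C(n, 5) < 4^{10 − 1} = 262144.
Check values of n near the boundary:
  n = 29: C(29, 5) = 118755; 118755 < 262144? YES
  n = 30: C(30, 5) = 142506; 142506 < 262144? YES
  n = 31: C(31, 5) = 169911; 169911 < 262144? YES
  n = 32: C(32, 5) = 201376; 201376 < 262144? YES
  n = 33: C(33, 5) = 237336; 237336 < 262144? YES
  n = 34: C(34, 5) = 278256; 278256 < 262144? NO
  n = 35: C(35, 5) = 324632; 324632 < 262144? NO
The largest n with C(n, 5) < 262144 is n = 33 (where E[X] = 29667/32768 ≈ 0.905). Hence R_4(5) > 33, i.e. R_4(5) ≥ 34.

Largest n = 33; hence R_4(5) > 33.


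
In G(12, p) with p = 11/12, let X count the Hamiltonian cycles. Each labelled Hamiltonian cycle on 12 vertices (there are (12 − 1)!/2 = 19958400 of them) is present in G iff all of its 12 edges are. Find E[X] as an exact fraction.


K_12 has (12 − 1)!/2 = 19958400 labelled Hamiltonian cycles.
For each such Hamiltonian cycle H, let X_H = 1 if all 12 edges of H are present in G. Then P[X_H = 1] = p^{12} = (11/12)^{12} = 3138428376721/8916100448256.
By linearity: E[X] = Σ_H E[X_H] = 19958400 · p^{12} = 19958400 · 3138428376721/8916100448256 = 6041474625187925/859963392.
Numerically: E[X] ≈ 7.02527e+06.

E[X] = 19958400 · (11/12)^{12} = 6041474625187925/859963392 ≈ 7.02527e+06.


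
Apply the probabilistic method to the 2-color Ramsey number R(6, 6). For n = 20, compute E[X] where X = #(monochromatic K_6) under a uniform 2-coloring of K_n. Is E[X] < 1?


E[X] = C(20, 6) · 2^{1 − 15} = 38760 · 2^{−14} = 38760/16384.
As a reduced fraction: E[X] = 4845/2048 ≈ 2.365723.
Is E[X] < 1? NO.
Since E[X] ≥ 1, the first-moment bound is inconclusive at n = 20; it does NOT by itself certify R(6, 6) > 20.

E[X] = 4845/2048 ≈ 2.365723; E[X] ≥ 1; first-moment method inconclusive here.


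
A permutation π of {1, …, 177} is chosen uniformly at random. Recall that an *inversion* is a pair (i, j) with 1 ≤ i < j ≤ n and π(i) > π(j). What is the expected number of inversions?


Write X = Σ X_I over the C(177, 2) = 15576 pairs i < j, with X_I the indicator of one inversion.
There are 15576 indicators.
For each fixed pair i < j, the values π(i) and π(j) are two distinct elements of {1, …, 177} in uniformly random order; by symmetry P[π(i) > π(j)] = 1/2.
By linearity: E[X] = 15576 · (1/2) = C(177, 2) · (1/2) = 15576/2 = 7788 ≈ 7788.000.

E[X] = 7788 = 7788.000.


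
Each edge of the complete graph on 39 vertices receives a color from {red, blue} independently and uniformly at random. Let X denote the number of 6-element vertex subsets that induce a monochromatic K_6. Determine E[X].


Let X = Σ_S X_S over the C(39, 6) = 3262623 subsets S of size 6, where X_S = 1 if the K_6 on S is monochromatic.
For a fixed S, the K_6 on S has C(6, 2) = 15 edges. P[all 15 edges red] = (1/2)^15, and likewise for blue, so P[monochromatic] = 2·(1/2)^15 = 2^{1 − 15} = 1/16384.
Summing: E[X] = C(39, 6) · 2^{1 − 15} = 3262623 · 1/16384 = 3262623/16384.
Numerically: E[X] ≈ 199.135.

E[X] = C(39,6)·2^(1−C(6,2)) = 3262623/16384 ≈ 199.135.


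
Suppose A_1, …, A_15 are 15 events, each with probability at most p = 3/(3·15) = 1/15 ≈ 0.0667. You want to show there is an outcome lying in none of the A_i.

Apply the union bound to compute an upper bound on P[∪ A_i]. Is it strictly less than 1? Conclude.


Union bound: P[∪_{i=1}^{15} A_i] ≤ Σ_i P[A_i] ≤ 15·p = 15·(1/15) = 1.
Numerically: 1 ≈ 1.0000.
Is 1 < 1? NO.
Since the bound 1 is ≥ 1, the union bound is uninformative here; it does NOT by itself certify existence.

15·p = 1 ≈ 1.0000; existence NOT certified by the union bound.


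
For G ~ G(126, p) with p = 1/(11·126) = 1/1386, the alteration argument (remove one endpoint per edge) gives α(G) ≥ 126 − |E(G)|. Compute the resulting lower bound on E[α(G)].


E[|E(G)|] = C(126, 2)·p = 7875 · (1/1386) = 125/22.
E[α(G)] ≥ n − E[|E(G)|] = 126 − 125/22 = 2647/22.
Numerically: ≈ 120.318.
(This is only a lower bound; the true E[α(G)] may be larger.)

E[α(G)] ≥ 2647/22 ≈ 120.318.


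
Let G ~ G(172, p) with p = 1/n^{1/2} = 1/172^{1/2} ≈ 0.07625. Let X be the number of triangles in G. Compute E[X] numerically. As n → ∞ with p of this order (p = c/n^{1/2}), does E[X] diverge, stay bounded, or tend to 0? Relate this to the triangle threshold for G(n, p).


Number of potential triangles: C(172, 3) = 833340.
Each occurs with probability p³ ≈ (0.07625)³ ≈ 4.433098e-04.
By linearity: E[X] = C(172, 3)·p³ ≈ 833340 · 4.433098e-04 ≈ 369.4278.
Since α = 1/2 < 1, p = c/n^{1/2} ≫ 1/n is above the triangle threshold p ~ 1/n. Asymptotically E[X] ~ (c³/6)·n^{3(1−α)} = (1³/6)·n^{1.5} → ∞; triangles are abundant w.h.p.

E[X] ≈ 369.4278; in regime p = Θ(1/n^{1/2}) E[X] diverges (above the triangle threshold p ~ 1/n).


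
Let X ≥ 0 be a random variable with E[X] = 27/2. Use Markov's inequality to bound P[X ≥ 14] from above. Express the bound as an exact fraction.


μ = E[X] = 27/2, a = 14.
Markov: P[X ≥ 14] ≤ μ/a = (27/2)/14 = 27/28.
Numerically: ≈ 0.96429.
(Since a = 14 > μ = 13.50000, the bound 27/28 is < 1 and informative.)

P[X ≥ 14] ≤ 27/28 ≈ 0.96429.


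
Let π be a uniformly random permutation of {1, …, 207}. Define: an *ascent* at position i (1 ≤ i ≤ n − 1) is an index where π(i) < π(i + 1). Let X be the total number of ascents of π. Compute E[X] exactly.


Write X = Σ X_I over i = 1, …, 206, with X_I the indicator of one ascent.
There are 206 indicators.
For each fixed i, the pair (π(i), π(i+1)) is a uniformly random ordered pair of distinct values from {1, …, 207}; by symmetry P[π(i) < π(i+1)] = 1/2.
By linearity: E[X] = 206 · (1/2) = (207 − 1) · (1/2) = 103 ≈ 103.00000.

E[X] = 103 = 103.00000.


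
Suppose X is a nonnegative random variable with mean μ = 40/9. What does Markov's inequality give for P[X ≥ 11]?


μ = E[X] = 40/9, a = 11.
Markov: P[X ≥ 11] ≤ μ/a = (40/9)/11 = 40/99.
Numerically: ≈ 0.404.
(Since a = 11 > μ = 4.444, the bound 40/99 is < 1 and informative.)

P[X ≥ 11] ≤ 40/99 ≈ 0.404.


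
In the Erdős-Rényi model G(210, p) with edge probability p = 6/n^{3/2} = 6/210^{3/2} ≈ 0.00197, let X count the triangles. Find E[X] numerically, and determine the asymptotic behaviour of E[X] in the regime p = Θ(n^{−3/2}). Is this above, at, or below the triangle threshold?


Number of potential triangles: C(210, 3) = 1521520.
Each occurs with probability p³ ≈ (0.00197)³ ≈ 7.66420e-09.
By linearity: E[X] = C(210, 3)·p³ ≈ 1521520 · 7.66420e-09 ≈ 0.012.
Since α = 3/2 > 1, p = c/n^{3/2} = o(1/n) is below the triangle threshold p ~ 1/n. Asymptotically E[X] ~ (c³/6)·n^{3(1−α)} = (6³/6)·n^{-1.5} → 0, so by Markov's inequality G has no triangles w.h.p.

E[X] ≈ 0.012; in regime p = Θ(1/n^{3/2}) E[X] tends to 0 (below the triangle threshold p ~ 1/n).


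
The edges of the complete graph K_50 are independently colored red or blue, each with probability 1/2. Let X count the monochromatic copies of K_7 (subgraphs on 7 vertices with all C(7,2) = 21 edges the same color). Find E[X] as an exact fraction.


Let X = Σ_S X_S over the C(50, 7) = 99884400 subsets S of size 7, where X_S = 1 if the K_7 on S is monochromatic.
For a fixed S, the K_7 on S has C(7, 2) = 21 edges. P[all 21 edges red] = (1/2)^21, and likewise for blue, so P[monochromatic] = 2·(1/2)^21 = 2^{1 − 21} = 1/1048576.
Summing: E[X] = C(50, 7) · 2^{1 − 21} = 99884400 · 1/1048576 = 6242775/65536.
Numerically: E[X] ≈ 95.257187.

E[X] = C(50,7)·2^(1−C(7,2)) = 6242775/65536 ≈ 95.257187.


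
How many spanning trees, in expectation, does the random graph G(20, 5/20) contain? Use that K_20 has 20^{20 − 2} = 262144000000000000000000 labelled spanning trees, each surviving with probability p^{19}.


K_20 has 20^{20 − 2} = 262144000000000000000000 labelled spanning trees.
For each such spanning tree H, let X_H = 1 if all 19 edges of H are present in G. Then P[X_H = 1] = p^{19} = (1/4)^{19} = 1/274877906944.
By linearity of expectation: E[X] = Σ_H E[X_H] = 262144000000000000000000 · p^{19} = 262144000000000000000000 · 1/274877906944 = 3814697265625/4.
Numerically: E[X] ≈ 9.5367e+11.

E[X] = 262144000000000000000000 · (1/4)^{19} = 3814697265625/4 ≈ 9.5367e+11.


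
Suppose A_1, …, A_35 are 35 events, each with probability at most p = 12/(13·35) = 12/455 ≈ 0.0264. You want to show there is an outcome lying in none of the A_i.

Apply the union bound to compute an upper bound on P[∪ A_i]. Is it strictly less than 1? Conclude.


Union bound: P[∪_{i=1}^{35} A_i] ≤ Σ_i P[A_i] ≤ 35·p = 35·(12/455) = 12/13.
Numerically: 12/13 ≈ 0.9231.
Is 12/13 < 1? YES.
Since P[∪ A_i] ≤ 12/13 < 1, the complement has P[∩ A_i^c] ≥ 1 − 12/13 = 1/13 > 0, so some outcome avoids every A_i.

35·p = 12/13 ≈ 0.9231; existence CERTIFIED by the union bound.


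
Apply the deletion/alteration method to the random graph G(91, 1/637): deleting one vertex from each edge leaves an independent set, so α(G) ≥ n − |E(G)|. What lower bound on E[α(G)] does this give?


E[|E(G)|] = C(91, 2)·p = 4095 · (1/637) = 45/7.
E[α(G)] ≥ n − E[|E(G)|] = 91 − 45/7 = 592/7.
Numerically: ≈ 84.57143.
(This is only a lower bound; the true E[α(G)] may be larger.)

E[α(G)] ≥ 592/7 ≈ 84.57143.


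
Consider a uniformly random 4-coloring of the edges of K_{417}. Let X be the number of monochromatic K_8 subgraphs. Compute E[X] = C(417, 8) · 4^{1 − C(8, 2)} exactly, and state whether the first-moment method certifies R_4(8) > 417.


E[X] = C(417, 8) · 4^{1 − 28} = 21194845068522060 · 4^{−27} = 21194845068522060/18014398509481984.
As a reduced fraction: E[X] = 5298711267130515/4503599627370496 ≈ 1.17655.
Is E[X] < 1? NO.
Since E[X] ≥ 1, the first-moment bound is inconclusive at n = 417; it does NOT by itself certify R_4(8) > 417.

E[X] = 5298711267130515/4503599627370496 ≈ 1.17655; E[X] ≥ 1; first-moment method inconclusive here.


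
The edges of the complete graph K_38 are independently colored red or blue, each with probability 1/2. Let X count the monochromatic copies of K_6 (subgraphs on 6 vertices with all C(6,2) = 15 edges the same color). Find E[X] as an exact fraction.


Let X = Σ_S X_S over the C(38, 6) = 2760681 subsets S of size 6, where X_S = 1 if the K_6 on S is monochromatic.
For a fixed S, the K_6 on S has C(6, 2) = 15 edges. P[all 15 edges red] = (1/2)^15, and likewise for blue, so P[monochromatic] = 2·(1/2)^15 = 2^{1 − 15} = 1/16384.
Summing: E[X] = C(38, 6) · 2^{1 − 15} = 2760681 · 1/16384 = 2760681/16384.
Numerically: E[X] ≈ 168.498596.

E[X] = C(38,6)·2^(1−C(6,2)) = 2760681/16384 ≈ 168.498596.


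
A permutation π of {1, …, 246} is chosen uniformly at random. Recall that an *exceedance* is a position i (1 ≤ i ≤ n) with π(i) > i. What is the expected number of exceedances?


Write X = Σ_{i=1}^{246} X_i, where X_i = 1_{π(i) > i}.
For each fixed i, π(i) is uniform over {1, …, 246} (marginal of a uniform permutation), so P[π(i) > i] = (n − i)/n. Summing: Σ_{i=1}^{246} (n − i)/n = (0 + 1 + … + 245)/246 = 246(246 − 1)/(2·246) = (246 − 1)/2.
Hence E[X] = Σ_{i=1}^{246} (246 − i)/246 = 245/2 ≈ 122.500.

E[X] = 245/2 = 122.500.


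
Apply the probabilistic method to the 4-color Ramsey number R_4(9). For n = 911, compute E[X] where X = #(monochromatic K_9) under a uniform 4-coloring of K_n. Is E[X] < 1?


E[X] = C(911, 9) · 4^{1 − 36} = 1144686900492291197405 · 4^{−35} = 1144686900492291197405/1180591620717411303424.
As a reduced fraction: E[X] = 1144686900492291197405/1180591620717411303424 ≈ 0.9696.
Is E[X] < 1? YES.
Since E[X] < 1, there exists a 4-coloring of K_{911} with no monochromatic K_9; hence R_4(9) > 911.

E[X] = 1144686900492291197405/1180591620717411303424 ≈ 0.9696; E[X] < 1, so R_4(9) > 911.


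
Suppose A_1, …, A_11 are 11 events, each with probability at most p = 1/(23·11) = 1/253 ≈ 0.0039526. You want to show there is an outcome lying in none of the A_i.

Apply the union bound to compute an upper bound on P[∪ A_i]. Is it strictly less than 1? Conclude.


Union bound: P[∪_{i=1}^{11} A_i] ≤ Σ_i P[A_i] ≤ 11·p = 11·(1/253) = 1/23.
Numerically: 1/23 ≈ 0.0434783.
Is 1/23 < 1? YES.
Since P[∪ A_i] ≤ 1/23 < 1, the complement has P[∩ A_i^c] ≥ 1 − 1/23 = 22/23 > 0, so some outcome avoids every A_i.

11·p = 1/23 ≈ 0.0434783; existence CERTIFIED by the union bound.


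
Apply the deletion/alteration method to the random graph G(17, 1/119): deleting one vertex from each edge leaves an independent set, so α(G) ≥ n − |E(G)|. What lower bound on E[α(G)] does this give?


E[|E(G)|] = C(17, 2)·p = 136 · (1/119) = 8/7.
E[α(G)] ≥ n − E[|E(G)|] = 17 − 8/7 = 111/7.
Numerically: ≈ 15.857.
(This is only a lower bound; the true E[α(G)] may be larger.)

E[α(G)] ≥ 111/7 ≈ 15.857.


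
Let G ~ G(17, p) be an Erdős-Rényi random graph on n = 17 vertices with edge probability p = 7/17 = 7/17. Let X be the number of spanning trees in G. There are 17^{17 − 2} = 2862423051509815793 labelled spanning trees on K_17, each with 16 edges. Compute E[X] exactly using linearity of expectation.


K_17 has 17^{17 − 2} = 2862423051509815793 labelled spanning trees.
For each such spanning tree H, let X_H = 1 if all 16 edges of H are present in G. Then P[X_H = 1] = p^{16} = (7/17)^{16} = 33232930569601/48661191875666868481.
By linearity of expectation: E[X] = Σ_H E[X_H] = 2862423051509815793 · p^{16} = 2862423051509815793 · 33232930569601/48661191875666868481 = 33232930569601/17.
Numerically: E[X] ≈ 1.955e+12.

E[X] = 2862423051509815793 · (7/17)^{16} = 33232930569601/17 ≈ 1.955e+12.


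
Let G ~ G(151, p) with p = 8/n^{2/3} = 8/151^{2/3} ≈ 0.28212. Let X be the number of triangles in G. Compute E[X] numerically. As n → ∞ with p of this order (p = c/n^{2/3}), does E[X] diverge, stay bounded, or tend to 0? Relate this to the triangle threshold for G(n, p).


Number of potential triangles: C(151, 3) = 562475.
Each occurs with probability p³ ≈ (0.28212)³ ≈ 2.2455155e-02.
By linearity: E[X] = C(151, 3)·p³ ≈ 562475 · 2.2455155e-02 ≈ 12630.46358.
Since α = 2/3 < 1, p = c/n^{2/3} ≫ 1/n is above the triangle threshold p ~ 1/n. Asymptotically E[X] ~ (c³/6)·n^{3(1−α)} = (8³/6)·n^{1} → ∞; triangles are abundant w.h.p.

E[X] ≈ 12630.46358; in regime p = Θ(1/n^{2/3}) E[X] diverges (above the triangle threshold p ~ 1/n).


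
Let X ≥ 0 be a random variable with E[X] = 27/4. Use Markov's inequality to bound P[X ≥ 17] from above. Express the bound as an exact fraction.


μ = E[X] = 27/4, a = 17.
Markov: P[X ≥ 17] ≤ μ/a = (27/4)/17 = 27/68.
Numerically: ≈ 0.397059.
(Since a = 17 > μ = 6.750000, the bound 27/68 is < 1 and informative.)

P[X ≥ 17] ≤ 27/68 ≈ 0.397059.


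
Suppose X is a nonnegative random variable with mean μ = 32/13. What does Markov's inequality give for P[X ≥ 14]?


μ = E[X] = 32/13, a = 14.
Markov: P[X ≥ 14] ≤ μ/a = (32/13)/14 = 16/91.
Numerically: ≈ 0.1758.
(Since a = 14 > μ = 2.4615, the bound 16/91 is < 1 and informative.)

P[X ≥ 14] ≤ 16/91 ≈ 0.1758.


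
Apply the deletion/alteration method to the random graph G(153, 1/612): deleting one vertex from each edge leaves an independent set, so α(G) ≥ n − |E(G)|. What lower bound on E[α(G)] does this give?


E[|E(G)|] = C(153, 2)·p = 11628 · (1/612) = 19.
E[α(G)] ≥ n − E[|E(G)|] = 153 − 19 = 134.
Numerically: ≈ 134.0000.
(This is only a lower bound; the true E[α(G)] may be larger.)

E[α(G)] ≥ 134 ≈ 134.0000.


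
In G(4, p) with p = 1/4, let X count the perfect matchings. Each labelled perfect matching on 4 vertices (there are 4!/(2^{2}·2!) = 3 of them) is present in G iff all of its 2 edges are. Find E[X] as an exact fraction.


K_4 has 4!/(2^{2}·2!) = 3 labelled perfect matchings.
For each such perfect matching H, let X_H = 1 if all 2 edges of H are present in G. Then P[X_H = 1] = p^{2} = (1/4)^{2} = 1/16.
By linearity of expectation: E[X] = Σ_H E[X_H] = 3 · p^{2} = 3 · 1/16 = 3/16.
Numerically: E[X] ≈ 0.1875.

E[X] = 3 · (1/4)^{2} = 3/16 ≈ 0.1875.


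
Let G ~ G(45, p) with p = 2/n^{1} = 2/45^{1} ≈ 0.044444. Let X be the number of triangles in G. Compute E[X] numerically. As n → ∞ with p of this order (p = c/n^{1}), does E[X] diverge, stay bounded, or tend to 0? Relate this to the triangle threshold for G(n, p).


Number of potential triangles: C(45, 3) = 14190.
Each occurs with probability p³ ≈ (0.044444)³ ≈ 8.7791495e-05.
By linearity: E[X] = C(45, 3)·p³ ≈ 14190 · 8.7791495e-05 ≈ 1.24576.
Here α = 1, so p = 2/n is exactly at the triangle threshold p ~ 1/n. Asymptotically E[X] → c³/6 = 2³/6 = 4/3 ≈ 1.33333, a bounded constant. In this regime the triangle count is asymptotically Poisson(c³/6).

E[X] ≈ 1.24576; in regime p = Θ(1/n^{1}) E[X] stays bounded (at the triangle threshold p ~ 1/n).


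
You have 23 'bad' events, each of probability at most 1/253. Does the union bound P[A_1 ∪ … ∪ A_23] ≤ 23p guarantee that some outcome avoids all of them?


Union bound: P[∪_{i=1}^{23} A_i] ≤ Σ_i P[A_i] ≤ 23·p = 23·(1/253) = 1/11.
Numerically: 1/11 ≈ 0.0909091.
Is 1/11 < 1? YES.
Since P[∪ A_i] ≤ 1/11 < 1, the complement has P[∩ A_i^c] ≥ 1 − 1/11 = 10/11 > 0, so some outcome avoids every A_i.

23·p = 1/11 ≈ 0.0909091; existence CERTIFIED by the union bound.


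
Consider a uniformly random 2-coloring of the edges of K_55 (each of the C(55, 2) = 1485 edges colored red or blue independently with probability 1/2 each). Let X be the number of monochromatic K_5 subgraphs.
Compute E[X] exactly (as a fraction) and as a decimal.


Let X = Σ_S X_S over the C(55, 5) = 3478761 subsets S of size 5, where X_S = 1 if the K_5 on S is monochromatic.
For a fixed S, the K_5 on S has C(5, 2) = 10 edges. P[all 10 edges red] = (1/2)^10, and likewise for blue, so P[monochromatic] = 2·(1/2)^10 = 2^{1 − 10} = 1/512.
Summing: E[X] = C(55, 5) · 2^{1 − 10} = 3478761 · 1/512 = 3478761/512.
Numerically: E[X] ≈ 6794.455.

E[X] = C(55,5)·2^(1−C(5,2)) = 3478761/512 ≈ 6794.455.


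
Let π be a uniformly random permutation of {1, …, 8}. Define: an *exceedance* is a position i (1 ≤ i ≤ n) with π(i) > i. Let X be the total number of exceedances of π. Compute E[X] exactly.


Write X = Σ_{i=1}^{8} X_i, where X_i = 1_{π(i) > i}.
For each fixed i, π(i) is uniform over {1, …, 8} (marginal of a uniform permutation), so P[π(i) > i] = (n − i)/n. Summing: Σ_{i=1}^{8} (n − i)/n = (0 + 1 + … + 7)/8 = 8(8 − 1)/(2·8) = (8 − 1)/2.
Hence E[X] = Σ_{i=1}^{8} (8 − i)/8 = 7/2 ≈ 3.500000.

E[X] = 7/2 = 3.500000.


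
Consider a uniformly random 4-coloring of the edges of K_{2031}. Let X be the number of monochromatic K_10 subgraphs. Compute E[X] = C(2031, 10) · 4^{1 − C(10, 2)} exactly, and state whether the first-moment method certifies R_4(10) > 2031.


E[X] = C(2031, 10) · 4^{1 − 45} = 321883478221675085423322615 · 4^{−44} = 321883478221675085423322615/309485009821345068724781056.
As a reduced fraction: E[X] = 321883478221675085423322615/309485009821345068724781056 ≈ 1.040.
Is E[X] < 1? NO.
Since E[X] ≥ 1, the first-moment bound is inconclusive at n = 2031; it does NOT by itself certify R_4(10) > 2031.

E[X] = 321883478221675085423322615/309485009821345068724781056 ≈ 1.040; E[X] ≥ 1; first-moment method inconclusive here.


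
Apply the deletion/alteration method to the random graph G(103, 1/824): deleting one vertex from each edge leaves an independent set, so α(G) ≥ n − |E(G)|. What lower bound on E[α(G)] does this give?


E[|E(G)|] = C(103, 2)·p = 5253 · (1/824) = 51/8.
E[α(G)] ≥ n − E[|E(G)|] = 103 − 51/8 = 773/8.
Numerically: ≈ 96.62500.
(This is only a lower bound; the true E[α(G)] may be larger.)

E[α(G)] ≥ 773/8 ≈ 96.62500.


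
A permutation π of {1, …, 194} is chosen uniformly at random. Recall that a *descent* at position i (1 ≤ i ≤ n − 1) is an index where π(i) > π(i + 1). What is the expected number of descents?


Write X = Σ X_I over i = 1, …, 193, with X_I the indicator of one descent.
There are 193 indicators.
For each fixed i, the pair (π(i), π(i+1)) is a uniformly random ordered pair of distinct values from {1, …, 194}; by symmetry P[π(i) > π(i+1)] = 1/2.
By linearity: E[X] = 193 · (1/2) = (194 − 1) · (1/2) = 193/2 ≈ 96.500.

E[X] = 193/2 = 96.500.


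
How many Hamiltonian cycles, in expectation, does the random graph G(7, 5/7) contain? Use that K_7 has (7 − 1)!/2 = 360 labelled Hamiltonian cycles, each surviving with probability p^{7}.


K_7 has (7 − 1)!/2 = 360 labelled Hamiltonian cycles.
For each such Hamiltonian cycle H, let X_H = 1 if all 7 edges of H are present in G. Then P[X_H = 1] = p^{7} = (5/7)^{7} = 78125/823543.
By linearity of expectation: E[X] = Σ_H E[X_H] = 360 · p^{7} = 360 · 78125/823543 = 28125000/823543.
Numerically: E[X] ≈ 34.15.

E[X] = 360 · (5/7)^{7} = 28125000/823543 ≈ 34.15.


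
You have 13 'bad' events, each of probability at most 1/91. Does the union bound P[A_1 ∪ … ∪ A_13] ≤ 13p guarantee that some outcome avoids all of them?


Union bound: P[∪_{i=1}^{13} A_i] ≤ Σ_i P[A_i] ≤ 13·p = 13·(1/91) = 1/7.
Numerically: 1/7 ≈ 0.1428571.
Is 1/7 < 1? YES.
Since P[∪ A_i] ≤ 1/7 < 1, the complement has P[∩ A_i^c] ≥ 1 − 1/7 = 6/7 > 0, so some outcome avoids every A_i.

13·p = 1/7 ≈ 0.1428571; existence CERTIFIED by the union bound.
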